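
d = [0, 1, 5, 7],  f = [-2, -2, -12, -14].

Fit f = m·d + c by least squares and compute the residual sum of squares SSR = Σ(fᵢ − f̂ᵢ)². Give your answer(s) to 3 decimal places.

SSR = 3.725

The normal equations are: 75·m + 13·c = -160;  13·m + 4·c = -30.
det = 75·4 − 13² = 131.
m = ((-160)·4 − 13·(-30))/131 = -250/131; c = (75·(-30) − 13·(-160))/131 = -170/131.
Residuals: -92/131, 158/131, -152/131, 86/131; SSR = 488/131.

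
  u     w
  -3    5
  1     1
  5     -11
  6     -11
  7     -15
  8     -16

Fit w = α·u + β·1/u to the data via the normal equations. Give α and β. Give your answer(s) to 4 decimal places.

α = -2.1010, β = 3.0975

The normal equations are: 184·α + 6·β = -368;  6·α + (857249/705600)·β = -619/70.
Eliminating β: (857249/705600)·(row 1) − 6·(row 2) gives (16541527/88200)·α = (857249/705600)·(-368) − 6·(-619/70) = -17376907/44100, so α = -2044342/973031.
Then β = ((-619/70) − 6·(-2044342/973031))/(857249/705600) = 3013920/973031.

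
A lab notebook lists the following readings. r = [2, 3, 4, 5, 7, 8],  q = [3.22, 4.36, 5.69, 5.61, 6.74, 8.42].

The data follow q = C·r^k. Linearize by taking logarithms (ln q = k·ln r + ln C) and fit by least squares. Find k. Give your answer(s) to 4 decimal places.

Taking logs, ln q = k·ln r + ln C, so regress ln q on ln r.
Σln r = 8.8128, Σ(ln r)² = 14.3101, Σln q = 10.1438, Σln r·ln q = 15.7575.
Equations: 14.3101·k + 8.8128·ln C = 15.7575;  8.8128·k + 6·ln C = 10.1438.
Solving (det = 8.1947): k = 0.62842, ln C = 0.76761.

k = 0.6284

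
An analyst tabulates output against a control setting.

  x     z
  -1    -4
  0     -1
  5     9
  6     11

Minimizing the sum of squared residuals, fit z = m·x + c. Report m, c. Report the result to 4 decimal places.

With design matrix M, MᵀM = [[62, 10]; [10, 4]] and Mᵀz = [115, 15]ᵀ.
det = 62·4 − 10² = 148.
m = (115·4 − 10·15)/148 = 155/74; c = (62·15 − 10·115)/148 = -55/37.

m = 2.0946, c = -1.4865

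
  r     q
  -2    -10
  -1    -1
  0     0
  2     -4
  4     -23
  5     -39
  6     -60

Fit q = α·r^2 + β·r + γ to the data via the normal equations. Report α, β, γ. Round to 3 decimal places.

α = -1.938, β = 1.545, γ = 1.148

Setting ∂/∂α … = 0 gives: 2210·α + 404·β + 86·γ = -3560;  404·α + 86·β + 14·γ = -634;  86·α + 14·β + 7·γ = -137.
(Σr^2·r^2 = 2210, Σr^2·r = 404, Σr^2 = 86, Σr·r = 86, Σr = 14, Σ1 = 7, Σr^2·q = -3560, Σr·q = -634, Σq = -137.)
Inverting the 3×3 Gram matrix, [α, β, γ]ᵀ = [-1529/789, 35344/22881, 8753/7627]ᵀ.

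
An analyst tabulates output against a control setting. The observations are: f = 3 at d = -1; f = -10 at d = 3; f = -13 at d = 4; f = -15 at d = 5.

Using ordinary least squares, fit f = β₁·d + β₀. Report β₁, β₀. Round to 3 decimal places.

β₁ = -3.072, β₀ = -0.301

The normal equations are: 51·β₁ + 11·β₀ = -160;  11·β₁ + 4·β₀ = -35.
Determinant 51·4 − 11² = 83.
β₁ = ((-160)·4 − 11·(-35))/83 = -255/83; β₀ = (51·(-35) − 11·(-160))/83 = -25/83.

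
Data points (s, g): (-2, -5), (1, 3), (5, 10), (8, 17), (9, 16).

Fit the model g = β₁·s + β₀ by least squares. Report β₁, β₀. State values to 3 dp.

β₁ = 1.968, β₀ = -0.065

Compute the Gram sums: Σs·s = 175, Σs = 21, Σ1 = 5.
Right-hand side: Σs·g = 343, Σg = 41.
So MᵀM·[β₁, β₀]ᵀ = Mᵀg: [[175, 21]; [21, 5]]·[β₁, β₀]ᵀ = [343, 41]ᵀ.
det = 175·5 − 21² = 434.
β₁ = (343·5 − 21·41)/434 = 61/31; β₀ = (175·41 − 21·343)/434 = -2/31.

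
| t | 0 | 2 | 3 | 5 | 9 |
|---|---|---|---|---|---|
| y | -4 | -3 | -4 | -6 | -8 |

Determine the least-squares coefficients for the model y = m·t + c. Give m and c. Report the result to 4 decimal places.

Forming AᵀA = [[119, 19]; [19, 5]] and Aᵀy = [-120, -25]ᵀ gives AᵀA·[m, c]ᵀ = Aᵀy.
Δ = 119·5 − 19² = 234.
m = ((-120)·5 − 19·(-25))/234 = -125/234; c = (119·(-25) − 19·(-120))/234 = -695/234.

m = -0.5342, c = -2.9701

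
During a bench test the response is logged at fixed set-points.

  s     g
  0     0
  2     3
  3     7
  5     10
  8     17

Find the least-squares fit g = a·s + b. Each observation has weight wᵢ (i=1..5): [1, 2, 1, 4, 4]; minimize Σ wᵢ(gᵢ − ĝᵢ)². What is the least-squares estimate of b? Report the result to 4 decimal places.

b = -0.7136

Normal-equation sums: Σwᵢ·s·s = 373, Σwᵢ·s = 59, Σwᵢ·1 = 12.
And Σwᵢ·s·g = 777, Σwᵢ·g = 121.
det = 373·12 − 59² = 995.
a = (777·12 − 59·121)/995 = 437/199; b = (373·121 − 59·777)/995 = -142/199.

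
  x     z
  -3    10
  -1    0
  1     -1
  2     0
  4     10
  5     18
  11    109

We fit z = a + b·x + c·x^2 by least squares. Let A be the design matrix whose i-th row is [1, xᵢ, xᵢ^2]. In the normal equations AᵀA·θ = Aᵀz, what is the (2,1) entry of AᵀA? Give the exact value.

19

Row 2 ↔ basis x, column 1 ↔ basis 1, so (AᵀA)_{2,1} = Σᵢ x = (-3)·(1) + (-1)·(1) + (1)·(1) + (2)·(1) + (4)·(1) + (5)·(1) + (11)·(1) = 19.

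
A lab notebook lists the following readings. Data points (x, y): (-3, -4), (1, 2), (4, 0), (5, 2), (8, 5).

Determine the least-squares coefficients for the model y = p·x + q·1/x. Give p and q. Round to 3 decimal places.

p = 0.489, q = 1.557

Forming AᵀA = [[115, 5]; [5, 17701/14400]] and Aᵀy = [64, 523/120]ᵀ gives AᵀA·[p, q]ᵀ = Aᵀy.
Δ = 115·(17701/14400) − 5² = 335123/2880.
p = (64·(17701/14400) − 5·(523/120))/(335123/2880) = 819064/1675615; q = (115·(523/120) − 5·64)/(335123/2880) = 521880/335123.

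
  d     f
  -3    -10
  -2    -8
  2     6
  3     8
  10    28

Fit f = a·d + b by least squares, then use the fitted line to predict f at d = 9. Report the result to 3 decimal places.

f̂ = 25.536

Setting ∂/∂a … = 0 gives: 126·a + 10·b = 362;  10·a + 5·b = 24.
(Σd·d = 126, Σd = 10, Σ1 = 5, Σd·f = 362, Σf = 24.)
Eliminating b: 5·(row 1) − 10·(row 2) gives 530·a = 5·362 − 10·24 = 1570, so a = 157/53.
Then b = (24 − 10·(157/53))/5 = -298/265.
At d = 9: f̂ = (157/53)·(9) + (-298/265)·(1) = 6767/265.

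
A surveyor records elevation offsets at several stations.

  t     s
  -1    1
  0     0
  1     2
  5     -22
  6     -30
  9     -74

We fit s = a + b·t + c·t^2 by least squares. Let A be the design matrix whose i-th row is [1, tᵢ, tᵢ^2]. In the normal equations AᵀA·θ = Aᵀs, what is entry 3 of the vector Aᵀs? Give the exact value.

Entry 3 ↔ basis t^2, so (Aᵀs)_{3} = Σᵢ (t^2)·sᵢ = (1)·(1) + (0)·(0) + (1)·(2) + (25)·(-22) + (36)·(-30) + (81)·(-74) = -7621.

-7621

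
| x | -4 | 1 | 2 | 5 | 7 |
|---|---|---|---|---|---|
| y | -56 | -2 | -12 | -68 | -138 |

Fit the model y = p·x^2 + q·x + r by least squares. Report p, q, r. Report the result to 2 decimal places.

From the data, Σx^2·x^2 = 3299, Σx^2·x = 413, Σx^2 = 95, Σx·x = 95, Σx = 11, Σ1 = 5.
For Aᵀy: Σx^2·y = -9408, Σx·y = -1108, Σy = -276.
So AᵀA·[p, q, r]ᵀ = Aᵀy: [[3299, 413, 95]; [413, 95, 11]; [95, 11, 5]]·[p, q, r]ᵀ = [-9408, -1108, -276]ᵀ.
Row-reducing yields p = -80270/26733, q = 14064/8911, r = -43354/26733.

p = -3.00, q = 1.58, r = -1.62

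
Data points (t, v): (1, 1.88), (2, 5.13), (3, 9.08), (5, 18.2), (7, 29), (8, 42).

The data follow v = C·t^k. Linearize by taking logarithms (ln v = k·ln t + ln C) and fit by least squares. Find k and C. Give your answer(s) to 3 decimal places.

With ln vᵢ as the transformed response and ln tᵢ as the regressor:
Σln t = 7.4265, Σ(ln t)² = 12.3883, Σln v = 14.4788, Σln t·ln v = 22.5514.
Normal system: [[12.3883, 7.4265]; [7.4265, 6]]·[k, ln C]ᵀ = [22.5514, 14.4788]ᵀ.
Slope k = (n·Σln t·ln v − Σln t·Σln v)/(n·Σ(ln t)² − (Σln t)²) = (6·22.5514 − 7.4265·14.4788)/19.1764 = 1.44868; ln C = (Σln v − k·Σln t)/n = 0.62003, so C = exp(0.62003) = 1.85898.

k = 1.449, C = 1.859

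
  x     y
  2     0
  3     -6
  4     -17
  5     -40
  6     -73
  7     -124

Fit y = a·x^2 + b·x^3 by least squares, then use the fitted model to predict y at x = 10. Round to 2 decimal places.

Compute the Gram sums: Σx^2·x^2 = 4675, Σx^2·x^3 = 29007, Σx^3·x^3 = 184819.
Moment sums: Σx^2·y = -10030, Σx^3·y = -64550.
MᵀM·[a, b]ᵀ = Mᵀy becomes [[4675, 29007]; [29007, 184819]]·[a, b]ᵀ = [-10030, -64550]ᵀ.
Eliminating b: 184819·(row 1) − 29007·(row 2) gives 22622776·a = 184819·(-10030) − 29007·(-64550) = 18667280, so a = 2333410/2827847.
Then b = ((-64550) − 29007·(2333410/2827847))/184819 = -123080/257077.
At x = 10: ŷ = (2333410/2827847)·(100) + (-123080/257077)·(1000) = -1120539000/2827847.

ŷ = -396.25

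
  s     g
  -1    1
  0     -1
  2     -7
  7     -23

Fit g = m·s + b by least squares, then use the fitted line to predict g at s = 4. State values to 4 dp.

ĝ = -13.6053

Compute the Gram sums: Σs·s = 54, Σs = 8, Σ1 = 4.
Right-hand side: Σs·g = -176, Σg = -30.
Eliminating b: 4·(row 1) − 8·(row 2) gives 152·m = 4·(-176) − 8·(-30) = -464, so m = -58/19.
Then b = ((-30) − 8·(-58/19))/4 = -53/38.
At s = 4: ĝ = (-58/19)·(4) + (-53/38)·(1) = -517/38.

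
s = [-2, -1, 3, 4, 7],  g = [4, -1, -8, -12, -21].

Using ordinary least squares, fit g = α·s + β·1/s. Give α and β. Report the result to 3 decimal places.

α = -3.121, β = 4.113

Normal-equation sums: Σs·s = 79, Σs·1/s = 5, Σ1/s·1/s = 10189/7056.
And Σs·g = -226, Σ1/s·g = -29/3.
det = 79·(10189/7056) − 5² = 628531/7056.
α = ((-226)·(10189/7056) − 5·(-29/3))/(628531/7056) = -1961674/628531; β = (79·(-29/3) − 5·(-226))/(628531/7056) = 2584848/628531.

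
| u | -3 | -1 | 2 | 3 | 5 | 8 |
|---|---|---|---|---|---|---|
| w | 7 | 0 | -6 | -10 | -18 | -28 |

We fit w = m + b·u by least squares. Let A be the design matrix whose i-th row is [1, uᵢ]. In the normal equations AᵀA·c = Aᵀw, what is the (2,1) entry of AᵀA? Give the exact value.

Row 2 ↔ basis u, column 1 ↔ basis 1, so (AᵀA)_{2,1} = Σᵢ u = (-3)·(1) + (-1)·(1) + (2)·(1) + (3)·(1) + (5)·(1) + (8)·(1) = 14.

14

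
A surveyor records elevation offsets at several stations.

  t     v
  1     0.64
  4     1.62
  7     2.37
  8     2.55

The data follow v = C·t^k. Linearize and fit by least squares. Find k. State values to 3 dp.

k = 0.668

With ln vᵢ as the transformed response and ln tᵢ as the regressor:
AᵀA = [[10.0325, 5.4116]; [5.4116, 4]], rhs = [4.2944, 1.8351]ᵀ  (here Σln t = 5.4116, Σ(ln t)² = 10.0325, Σln v = 1.8351, Σln t·ln v = 4.2944).
Slope k = (n·Σln t·ln v − Σln t·Σln v)/(n·Σ(ln t)² − (Σln t)²) = (4·4.2944 − 5.4116·1.8351)/10.8439 = 0.66828; ln C = (Σln v − k·Σln t)/n = -0.44534.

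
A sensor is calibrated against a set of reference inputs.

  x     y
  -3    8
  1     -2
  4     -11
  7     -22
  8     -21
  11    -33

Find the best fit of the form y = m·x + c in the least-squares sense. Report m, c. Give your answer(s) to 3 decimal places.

The normal equations are: 260·m + 28·c = -755;  28·m + 6·c = -81.
Eliminating c: 6·(row 1) − 28·(row 2) gives 776·m = 6·(-755) − 28·(-81) = -2262, so m = -1131/388.
Then c = ((-81) − 28·(-1131/388))/6 = 10/97.

m = -2.915, c = 0.103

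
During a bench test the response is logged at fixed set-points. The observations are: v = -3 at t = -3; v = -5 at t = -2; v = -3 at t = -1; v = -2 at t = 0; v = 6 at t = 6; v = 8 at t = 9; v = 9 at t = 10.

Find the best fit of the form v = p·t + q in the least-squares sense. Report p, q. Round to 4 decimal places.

The normal equations are: 231·p + 19·q = 220;  19·p + 7·q = 10.
(Σt·t = 231, Σt = 19, Σ1 = 7, Σt·v = 220, Σv = 10.)
Eliminating q: 7·(row 1) − 19·(row 2) gives 1256·p = 7·220 − 19·10 = 1350, so p = 675/628.
Then q = (10 − 19·(675/628))/7 = -935/628.

p = 1.0748, q = -1.4889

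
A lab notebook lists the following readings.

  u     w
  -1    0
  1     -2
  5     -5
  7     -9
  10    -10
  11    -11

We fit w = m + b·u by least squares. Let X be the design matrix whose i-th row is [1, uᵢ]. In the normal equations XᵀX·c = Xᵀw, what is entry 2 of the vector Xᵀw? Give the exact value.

Entry 2 ↔ basis u, so (Xᵀw)_{2} = Σᵢ (u)·wᵢ = (-1)·(0) + (1)·(-2) + (5)·(-5) + (7)·(-9) + (10)·(-10) + (11)·(-11) = -311.

-311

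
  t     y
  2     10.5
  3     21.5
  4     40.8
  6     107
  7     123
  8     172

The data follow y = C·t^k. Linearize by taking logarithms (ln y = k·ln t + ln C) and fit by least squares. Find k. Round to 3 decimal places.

With ln yᵢ as the transformed response and ln tᵢ as the regressor:
Σln t = 8.9952, Σ(ln t)² = 14.9303, Σln y = 23.7606, Σln t·ln y = 38.5824.
Equations: 14.9303·k + 8.9952·ln C = 38.5824;  8.9952·k + 6·ln C = 23.7606.
Solving (det = 8.6686): k = 2.04918, ln C = 0.88799.

k = 2.049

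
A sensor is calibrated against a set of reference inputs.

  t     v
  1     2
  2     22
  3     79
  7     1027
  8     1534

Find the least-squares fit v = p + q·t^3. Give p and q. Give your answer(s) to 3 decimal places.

Forming XᵀX = [[5, 891]; [891, 380587]] and Xᵀv = [2664, 1139980]ᵀ gives XᵀX·[p, q]ᵀ = Xᵀv.
det = 5·380587 − 891² = 1109054.
p = (2664·380587 − 891·1139980)/1109054 = -919206/554527; q = (5·1139980 − 891·2664)/1109054 = 1663138/554527.

p = -1.658, q = 2.999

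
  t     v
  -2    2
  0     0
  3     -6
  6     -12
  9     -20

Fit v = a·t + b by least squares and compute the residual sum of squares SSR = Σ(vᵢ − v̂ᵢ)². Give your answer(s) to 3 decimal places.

Compute the Gram sums: Σt·t = 130, Σt = 16, Σ1 = 5.
For Mᵀv: Σt·v = -274, Σv = -36.
MᵀM·[a, b]ᵀ = Mᵀv becomes [[130, 16]; [16, 5]]·[a, b]ᵀ = [-274, -36]ᵀ.
Δ = 130·5 − 16² = 394.
a = ((-274)·5 − 16·(-36))/394 = -397/197; b = (130·(-36) − 16·(-274))/394 = -148/197.
Residuals: -252/197, 148/197, 157/197, 166/197, -219/197; SSR = 942/197.

SSR = 4.782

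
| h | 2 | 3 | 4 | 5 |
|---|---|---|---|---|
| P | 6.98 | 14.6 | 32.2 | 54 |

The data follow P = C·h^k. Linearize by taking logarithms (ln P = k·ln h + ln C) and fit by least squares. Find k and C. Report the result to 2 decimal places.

With ln Pᵢ as the transformed response and ln hᵢ as the regressor:
Over the data: Σln h = 4.7875, Σ(ln h)² = 6.1995, Σln P = 12.0850, Σln h·ln P = 15.5254.
Normal system: [[6.1995, 4.7875]; [4.7875, 4]]·[k, ln C]ᵀ = [15.5254, 12.0850]ᵀ.
Slope k = (n·Σln h·ln P − Σln h·Σln P)/(n·Σ(ln h)² − (Σln h)²) = (4·15.5254 − 4.7875·12.0850)/1.8779 = 2.26030; ln C = (Σln P − k·Σln h)/n = 0.31596, so C = exp(0.31596) = 1.37158.

k = 2.26, C = 1.37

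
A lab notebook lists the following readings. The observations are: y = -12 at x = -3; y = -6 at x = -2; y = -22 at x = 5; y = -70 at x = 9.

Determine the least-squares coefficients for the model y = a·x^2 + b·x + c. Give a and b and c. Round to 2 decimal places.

a = -0.90, b = 0.52, c = -1.92

With design matrix M, MᵀM = [[7283, 819, 119]; [819, 119, 9]; [119, 9, 4]] and Mᵀy = [-6352, -692, -110]ᵀ.
Inverting the 3×3 Gram matrix, [a, b, c]ᵀ = [-5907/6572, 16961/32860, -31573/16430]ᵀ.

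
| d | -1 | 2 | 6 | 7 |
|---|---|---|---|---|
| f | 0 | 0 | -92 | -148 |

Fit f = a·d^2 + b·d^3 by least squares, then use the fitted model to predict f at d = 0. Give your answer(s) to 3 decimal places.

Normal-equation sums: Σd^2·d^2 = 3714, Σd^2·d^3 = 24614, Σd^3·d^3 = 164370.
Moment sums: Σd^2·f = -10564, Σd^3·f = -70636.
Normal equations: [[3714, 24614]; [24614, 164370]]·[a, b]ᵀ = [-10564, -70636]ᵀ.
Δ = 3714·164370 − 24614² = 4621184.
a = ((-10564)·164370 − 24614·(-70636))/4621184 = 34841/72206; b = (3714·(-70636) − 24614·(-10564))/4621184 = -36247/72206.
At d = 0: f̂ = (34841/72206)·(0) + (-36247/72206)·(0) = 0.

f̂ = 0.000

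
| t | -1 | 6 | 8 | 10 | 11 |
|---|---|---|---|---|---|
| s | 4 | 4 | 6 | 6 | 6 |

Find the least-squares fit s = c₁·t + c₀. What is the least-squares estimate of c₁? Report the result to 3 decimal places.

Normal-equation sums: Σt·t = 322, Σt = 34, Σ1 = 5.
Right-hand side: Σt·s = 194, Σs = 26.
Normal equations: [[322, 34]; [34, 5]]·[c₁, c₀]ᵀ = [194, 26]ᵀ.
Determinant 322·5 − 34² = 454.
c₁ = (194·5 − 34·26)/454 = 43/227; c₀ = (322·26 − 34·194)/454 = 888/227.

c₁ = 0.189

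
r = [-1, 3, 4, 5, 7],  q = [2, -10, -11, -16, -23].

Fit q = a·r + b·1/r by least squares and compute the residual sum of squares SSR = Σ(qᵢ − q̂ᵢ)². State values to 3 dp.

Entries of MᵀM: Σr·r = 100, Σr·1/r = 5, Σ1/r·1/r = 217681/176400.
Right-hand side: Σr·q = -317, Σ1/r·q = -6119/420.
Δ = 100·(217681/176400) − 5² = 173581/1764.
a = ((-317)·(217681/176400) − 5·(-6119/420))/(173581/1764) = -56154977/17358100; b = (100·(-6119/420) − 5·(-317))/(173581/1764) = 225960/173581.
Residuals: 1157223/17358100, -12648069/17358100, 7007952/4339525, -294783/3471620, -9379461/17358100; SSR = 59755491/17358100.

SSR = 3.443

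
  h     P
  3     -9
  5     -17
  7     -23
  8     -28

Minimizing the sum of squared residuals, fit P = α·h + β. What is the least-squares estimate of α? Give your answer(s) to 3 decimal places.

α = -3.678

The normal system MᵀM·[α, β]ᵀ = MᵀP is [[147, 23]; [23, 4]]·[α, β]ᵀ = [-497, -77]ᵀ.
Δ = 147·4 − 23² = 59.
α = ((-497)·4 − 23·(-77))/59 = -217/59; β = (147·(-77) − 23·(-497))/59 = 112/59.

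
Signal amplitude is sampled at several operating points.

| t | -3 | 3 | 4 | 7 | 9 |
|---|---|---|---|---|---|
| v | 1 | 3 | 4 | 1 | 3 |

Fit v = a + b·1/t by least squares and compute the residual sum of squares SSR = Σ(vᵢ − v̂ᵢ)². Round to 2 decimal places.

Entries of AᵀA: Σ1 = 5, Σ1/t = 127/252, Σ1/t·1/t = 20161/63504.
For Aᵀv: Σv = 12, Σ1/t·v = 15/7.
So AᵀA·[a, b]ᵀ = Aᵀv: [[5, 127/252]; [127/252, 20161/63504]]·[a, b]ᵀ = [12, 15/7]ᵀ.
Δ = 5·(20161/63504) − (127/252)² = 21169/15876.
a = (12·(20161/63504) − (127/252)·(15/7))/(21169/15876) = 43338/21169; b = (5·(15/7) − (127/252)·12)/(21169/15876) = 74088/21169.
Residuals: 2527/21169, -4527/21169, 22816/21169, -32753/21169, 11937/21169; SSR = 83268/21169.

SSR = 3.93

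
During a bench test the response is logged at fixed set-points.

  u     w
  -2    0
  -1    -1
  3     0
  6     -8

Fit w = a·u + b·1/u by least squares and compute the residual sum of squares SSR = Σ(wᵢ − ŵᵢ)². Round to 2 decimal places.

SSR = 9.83

Entries of XᵀX: Σu·u = 50, Σu·1/u = 4, Σ1/u·1/u = 25/18.
For Xᵀw: Σu·w = -47, Σ1/u·w = -1/3.
Eliminating b: (25/18)·(row 1) − 4·(row 2) gives (481/9)·a = (25/18)·(-47) − 4·(-1/3) = -1151/18, so a = -1151/962.
Then b = ((-1/3) − 4·(-1151/962))/(25/18) = 1542/481.
Residuals: -380/481, 971/962, 2425/962, -652/481; SSR = 9461/962.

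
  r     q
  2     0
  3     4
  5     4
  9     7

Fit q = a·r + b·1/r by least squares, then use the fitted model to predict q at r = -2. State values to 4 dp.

q̂ = -1.1590

From the data, Σr·r = 119, Σr·1/r = 4, Σ1/r·1/r = 3349/8100.
And Σr·q = 95, Σ1/r·q = 131/45.
So MᵀM·[a, b]ᵀ = Mᵀq: [[119, 4]; [4, 3349/8100]]·[a, b]ᵀ = [95, 131/45]ᵀ.
Determinant 119·(3349/8100) − 4² = 268931/8100.
a = (95·(3349/8100) − 4·(131/45))/(268931/8100) = 223835/268931; b = (119·(131/45) − 4·95)/(268931/8100) = -271980/268931.
At r = -2: q̂ = (223835/268931)·(-2) + (-271980/268931)·(-1/2) = -311680/268931.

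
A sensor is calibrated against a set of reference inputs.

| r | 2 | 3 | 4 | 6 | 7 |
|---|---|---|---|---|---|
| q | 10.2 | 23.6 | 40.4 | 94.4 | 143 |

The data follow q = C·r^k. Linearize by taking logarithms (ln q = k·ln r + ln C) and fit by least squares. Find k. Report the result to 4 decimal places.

Linearized form: ln q = k·ln r + ln C. From the 5 transformed points,
AᵀA = [[10.6062, 6.9157]; [6.9157, 5]], rhs = [28.0158, 18.6928]ᵀ  (here Σln r = 6.9157, Σ(ln r)² = 10.6062, Σln q = 18.6928, Σln r·ln q = 28.0158).
Δ = 10.6062·5 − (6.9157)² = 5.2037; k = (28.0158·5 − 6.9157·18.6928)/5.2037 = 2.07626, ln C = (10.6062·18.6928 − 6.9157·28.0158)/5.2037 = 0.86680.

k = 2.0763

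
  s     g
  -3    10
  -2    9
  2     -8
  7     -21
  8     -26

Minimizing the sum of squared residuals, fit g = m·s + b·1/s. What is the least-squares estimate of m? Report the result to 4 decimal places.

The normal system XᵀX·[m, b]ᵀ = Xᵀg is [[130, 5]; [5, 18265/28224]]·[m, b]ᵀ = [-419, -217/12]ᵀ.
Determinant 130·(18265/28224) − 5² = 834425/14112.
m = ((-419)·(18265/28224) − 5·(-217/12))/(834425/14112) = -1020223/333770; b = (130·(-217/12) − 5·(-419))/(834425/14112) = -722064/166885.

m = -3.0567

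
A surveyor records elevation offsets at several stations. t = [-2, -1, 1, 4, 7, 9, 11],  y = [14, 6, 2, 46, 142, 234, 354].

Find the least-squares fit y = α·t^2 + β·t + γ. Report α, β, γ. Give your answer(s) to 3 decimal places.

α = 2.991, β = -0.865, γ = 0.929

Compute the Gram sums: Σt^2·t^2 = 23877, Σt^2·t = 2459, Σt^2 = 273, Σt·t = 273, Σt = 29, Σ1 = 7.
And Σt^2·y = 69546, Σt·y = 7146, Σy = 798.
AᵀA·[α, β, γ]ᵀ = Aᵀy becomes [[23877, 2459, 273]; [2459, 273, 29]; [273, 29, 7]]·[α, β, γ]ᵀ = [69546, 7146, 798]ᵀ.
Row-reducing yields α = 1354260/452753, β = -55968/64679, γ = 420774/452753.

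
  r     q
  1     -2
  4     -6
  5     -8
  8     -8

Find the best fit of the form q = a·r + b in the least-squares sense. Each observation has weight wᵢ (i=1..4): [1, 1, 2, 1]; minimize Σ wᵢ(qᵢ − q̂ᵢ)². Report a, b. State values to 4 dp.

a = -0.9048, b = -2.2381

Sums needed: Σwᵢ·r·r = 131, Σwᵢ·r = 23, Σwᵢ·1 = 5.
Moment sums: Σwᵢ·r·q = -170, Σwᵢ·q = -32.
So AᵀWA·[a, b]ᵀ = AᵀWq: [[131, 23]; [23, 5]]·[a, b]ᵀ = [-170, -32]ᵀ.
Determinant 131·5 − 23² = 126.
a = ((-170)·5 − 23·(-32))/126 = -19/21; b = (131·(-32) − 23·(-170))/126 = -47/21.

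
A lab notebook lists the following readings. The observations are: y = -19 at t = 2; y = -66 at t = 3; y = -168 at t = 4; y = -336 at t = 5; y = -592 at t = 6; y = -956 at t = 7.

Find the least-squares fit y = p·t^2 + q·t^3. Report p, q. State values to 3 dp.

Setting ∂/∂p … = 0 gives: 4675·p + 29007·q = -79914;  29007·p + 184819·q = -510466.
(Σt^2·t^2 = 4675, Σt^2·t^3 = 29007, Σt^3·t^3 = 184819, Σt^2·y = -79914, Σt^3·y = -510466.)
Δ = 4675·184819 − 29007² = 22622776.
p = ((-79914)·184819 − 29007·(-510466))/22622776 = 4682712/2827847; q = (4675·(-510466) − 29007·(-79914))/22622776 = -776854/257077.

p = 1.656, q = -3.022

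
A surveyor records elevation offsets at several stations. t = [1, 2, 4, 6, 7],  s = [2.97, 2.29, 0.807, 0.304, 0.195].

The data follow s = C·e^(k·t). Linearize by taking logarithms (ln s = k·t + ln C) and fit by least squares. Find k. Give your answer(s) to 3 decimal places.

k = -0.470

Linearized form: ln s = k·t + ln C. From the 5 transformed points,
AᵀA = [[106.0000, 20.0000]; [20.0000, 5]], rhs = [-16.6997, -1.1228]ᵀ  (here Σt = 20.0000, Σ(t)² = 106.0000, Σln s = -1.1228, Σt·ln s = -16.6997).
Slope k = (n·Σt·ln s − Σt·Σln s)/(n·Σ(t)² − (Σt)²) = (5·-16.6997 − 20.0000·-1.1228)/130.0000 = -0.46956; ln C = (Σln s − k·Σt)/n = 1.65367.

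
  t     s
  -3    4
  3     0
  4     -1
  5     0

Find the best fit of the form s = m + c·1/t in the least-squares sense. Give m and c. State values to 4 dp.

From the data, Σ1 = 4, Σ1/t = 9/20, Σ1/t·1/t = 1169/3600.
Right-hand side: Σs = 3, Σ1/t·s = -19/12.
So AᵀA·[m, c]ᵀ = Aᵀs: [[4, 9/20]; [9/20, 1169/3600]]·[m, c]ᵀ = [3, -19/12]ᵀ.
det = 4·(1169/3600) − (9/20)² = 3947/3600.
m = (3·(1169/3600) − (9/20)·(-19/12))/(3947/3600) = 6072/3947; c = (4·(-19/12) − (9/20)·3)/(3947/3600) = -27660/3947.

m = 1.5384, c = -7.0079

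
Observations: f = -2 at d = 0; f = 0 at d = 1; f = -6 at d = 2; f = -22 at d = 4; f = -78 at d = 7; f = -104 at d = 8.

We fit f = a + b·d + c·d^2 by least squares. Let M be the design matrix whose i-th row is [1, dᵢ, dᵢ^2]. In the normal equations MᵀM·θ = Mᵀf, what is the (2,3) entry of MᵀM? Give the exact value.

928

Row 2 ↔ basis d, column 3 ↔ basis d^2, so (MᵀM)_{2,3} = Σᵢ (d)·(d^2) = (0)·(0) + (1)·(1) + (2)·(4) + (4)·(16) + (7)·(49) + (8)·(64) = 928.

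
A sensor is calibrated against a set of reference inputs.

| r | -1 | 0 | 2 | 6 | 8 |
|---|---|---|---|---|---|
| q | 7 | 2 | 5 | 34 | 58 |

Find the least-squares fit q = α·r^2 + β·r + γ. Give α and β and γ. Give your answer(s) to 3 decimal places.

With design matrix M, MᵀM = [[5409, 735, 105]; [735, 105, 15]; [105, 15, 5]] and Mᵀq = [4963, 671, 106]ᵀ.
Row-reducing yields α = 133/132, β = -193/165, γ = 71/20.

α = 1.008, β = -1.170, γ = 3.550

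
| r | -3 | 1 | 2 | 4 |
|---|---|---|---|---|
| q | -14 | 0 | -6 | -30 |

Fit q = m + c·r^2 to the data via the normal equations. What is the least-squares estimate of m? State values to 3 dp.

m = 2.326

Normal-equation sums: Σ1 = 4, Σr^2 = 30, Σr^2·r^2 = 354.
And Σq = -50, Σr^2·q = -630.
Eliminating c: 354·(row 1) − 30·(row 2) gives 516·m = 354·(-50) − 30·(-630) = 1200, so m = 100/43.
Then c = ((-630) − 30·(100/43))/354 = -85/43.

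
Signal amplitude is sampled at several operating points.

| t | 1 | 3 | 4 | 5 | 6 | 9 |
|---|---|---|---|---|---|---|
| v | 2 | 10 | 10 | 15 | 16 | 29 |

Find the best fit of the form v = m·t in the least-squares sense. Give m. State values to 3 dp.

Sums needed: Σt·t = 168.
And Σt·v = 504.
So AᵀA·[m]ᵀ = Aᵀv: [[168]]·[m]ᵀ = [504]ᵀ.
m = 504/168 = 3.

m = 3.000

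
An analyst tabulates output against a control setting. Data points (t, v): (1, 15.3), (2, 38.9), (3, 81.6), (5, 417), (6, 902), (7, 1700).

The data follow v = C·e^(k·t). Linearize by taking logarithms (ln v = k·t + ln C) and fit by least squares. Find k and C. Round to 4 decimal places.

With ln vᵢ as the transformed response and tᵢ as the regressor:
Σt = 24.0000, Σ(t)² = 124.0000, Σln v = 31.0668, Σt·ln v = 146.3171.
Normal system: [[124.0000, 24.0000]; [24.0000, 6]]·[k, ln C]ᵀ = [146.3171, 31.0668]ᵀ.
Solving (det = 168.0000): k = 0.78750, ln C = 2.02778, so C = exp(2.02778) = 7.59721.

k = 0.7875, C = 7.5972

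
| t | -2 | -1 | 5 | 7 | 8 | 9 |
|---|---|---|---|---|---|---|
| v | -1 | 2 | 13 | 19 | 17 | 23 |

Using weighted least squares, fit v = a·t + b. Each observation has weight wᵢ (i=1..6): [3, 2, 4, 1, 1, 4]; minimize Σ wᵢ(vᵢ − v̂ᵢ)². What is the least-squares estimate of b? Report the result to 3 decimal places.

b = 3.285

Compute the Gram sums: Σwᵢ·t·t = 551, Σwᵢ·t = 63, Σwᵢ·1 = 15.
And Σwᵢ·t·v = 1359, Σwᵢ·v = 181.
XᵀWX·[a, b]ᵀ = XᵀWv becomes [[551, 63]; [63, 15]]·[a, b]ᵀ = [1359, 181]ᵀ.
det = 551·15 − 63² = 4296.
a = (1359·15 − 63·181)/4296 = 1497/716; b = (551·181 − 63·1359)/4296 = 7057/2148.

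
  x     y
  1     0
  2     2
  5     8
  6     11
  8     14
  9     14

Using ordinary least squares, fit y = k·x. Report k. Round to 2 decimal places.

Compute the Gram sums: Σx·x = 211.
For Mᵀy: Σx·y = 348.
So MᵀM·[k]ᵀ = Mᵀy: [[211]]·[k]ᵀ = [348]ᵀ.
k = 348/211 = 1.64929.

k = 1.65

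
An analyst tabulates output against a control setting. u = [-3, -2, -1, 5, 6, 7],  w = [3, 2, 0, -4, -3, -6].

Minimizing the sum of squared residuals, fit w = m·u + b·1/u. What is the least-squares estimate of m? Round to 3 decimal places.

m = -0.764

Setting ∂/∂m … = 0 gives: 124·m + 6·b = -93;  6·m + (31957/22050)·b = -291/70.
(Σu·u = 124, Σu·1/u = 6, Σ1/u·1/u = 31957/22050, Σu·w = -93, Σ1/u·w = -291/70.)
Eliminating b: (31957/22050)·(row 1) − 6·(row 2) gives (1584434/11025)·m = (31957/22050)·(-93) − 6·(-291/70) = -807337/7350, so m = -2422011/3168868.
Then b = ((-291/70) − 6·(-2422011/3168868))/(31957/22050) = 234360/792217.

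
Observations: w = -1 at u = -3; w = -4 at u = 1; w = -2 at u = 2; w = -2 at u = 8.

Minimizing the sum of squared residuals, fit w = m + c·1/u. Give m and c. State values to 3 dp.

Forming XᵀX = [[4, 31/24]; [31/24, 793/576]] and Xᵀw = [-9, -59/12]ᵀ gives XᵀX·[m, c]ᵀ = Xᵀw.
Δ = 4·(793/576) − (31/24)² = 737/192.
m = ((-9)·(793/576) − (31/24)·(-59/12))/(737/192) = -3479/2211; c = (4·(-59/12) − (31/24)·(-9))/(737/192) = -1544/737.

m = -1.573, c = -2.095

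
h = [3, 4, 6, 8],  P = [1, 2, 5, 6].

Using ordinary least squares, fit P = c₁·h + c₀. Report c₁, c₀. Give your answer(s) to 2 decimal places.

Setting ∂/∂c₁ … = 0 gives: 125·c₁ + 21·c₀ = 89;  21·c₁ + 4·c₀ = 14.
(Σh·h = 125, Σh = 21, Σ1 = 4, Σh·P = 89, ΣP = 14.)
Δ = 125·4 − 21² = 59.
c₁ = (89·4 − 21·14)/59 = 62/59; c₀ = (125·14 − 21·89)/59 = -119/59.

c₁ = 1.05, c₀ = -2.02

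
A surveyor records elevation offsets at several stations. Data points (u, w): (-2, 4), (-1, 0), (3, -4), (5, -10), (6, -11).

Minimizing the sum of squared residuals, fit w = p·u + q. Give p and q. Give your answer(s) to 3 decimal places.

Sums needed: Σu·u = 75, Σu = 11, Σ1 = 5.
For Xᵀw: Σu·w = -136, Σw = -21.
Normal equations: [[75, 11]; [11, 5]]·[p, q]ᵀ = [-136, -21]ᵀ.
Determinant 75·5 − 11² = 254.
p = ((-136)·5 − 11·(-21))/254 = -449/254; q = (75·(-21) − 11·(-136))/254 = -79/254.

p = -1.768, q = -0.311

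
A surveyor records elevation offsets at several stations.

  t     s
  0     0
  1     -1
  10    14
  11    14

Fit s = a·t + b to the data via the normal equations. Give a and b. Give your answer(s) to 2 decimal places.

a = 1.43, b = -1.12

Normal-equation sums: Σt·t = 222, Σt = 22, Σ1 = 4.
Moment sums: Σt·s = 293, Σs = 27.
Normal equations: [[222, 22]; [22, 4]]·[a, b]ᵀ = [293, 27]ᵀ.
Eliminating b: 4·(row 1) − 22·(row 2) gives 404·a = 4·293 − 22·27 = 578, so a = 289/202.
Then b = (27 − 22·(289/202))/4 = -113/101.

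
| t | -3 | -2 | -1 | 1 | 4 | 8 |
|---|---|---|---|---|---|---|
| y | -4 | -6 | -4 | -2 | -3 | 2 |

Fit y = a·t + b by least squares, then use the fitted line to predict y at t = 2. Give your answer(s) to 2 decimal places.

From the data, Σt·t = 95, Σt = 7, Σ1 = 6.
And Σt·y = 30, Σy = -17.
Determinant 95·6 − 7² = 521.
a = (30·6 − 7·(-17))/521 = 299/521; b = (95·(-17) − 7·30)/521 = -1825/521.
At t = 2: ŷ = (299/521)·(2) + (-1825/521)·(1) = -1227/521.

ŷ = -2.36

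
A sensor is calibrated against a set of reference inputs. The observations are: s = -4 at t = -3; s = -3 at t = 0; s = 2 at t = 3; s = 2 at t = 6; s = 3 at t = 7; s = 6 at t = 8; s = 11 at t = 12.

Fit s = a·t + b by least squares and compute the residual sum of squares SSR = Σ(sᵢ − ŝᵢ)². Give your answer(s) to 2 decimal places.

From the data, Σt·t = 311, Σt = 33, Σ1 = 7.
For Xᵀs: Σt·s = 231, Σs = 17.
Δ = 311·7 − 33² = 1088.
a = (231·7 − 33·17)/1088 = 33/34; b = (311·17 − 33·231)/1088 = -73/34.
Residuals: 18/17, -29/34, 21/17, -57/34, -28/17, 13/34, 3/2; SSR = 192/17.

SSR = 11.29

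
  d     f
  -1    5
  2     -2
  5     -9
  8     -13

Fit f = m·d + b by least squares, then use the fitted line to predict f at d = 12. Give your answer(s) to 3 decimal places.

f̂ = -22.033

Sums needed: Σd·d = 94, Σd = 14, Σ1 = 4.
And Σd·f = -158, Σf = -19.
So XᵀX·[m, b]ᵀ = Xᵀf: [[94, 14]; [14, 4]]·[m, b]ᵀ = [-158, -19]ᵀ.
Eliminating b: 4·(row 1) − 14·(row 2) gives 180·m = 4·(-158) − 14·(-19) = -366, so m = -61/30.
Then b = ((-19) − 14·(-61/30))/4 = 71/30.
At d = 12: f̂ = (-61/30)·(12) + (71/30)·(1) = -661/30.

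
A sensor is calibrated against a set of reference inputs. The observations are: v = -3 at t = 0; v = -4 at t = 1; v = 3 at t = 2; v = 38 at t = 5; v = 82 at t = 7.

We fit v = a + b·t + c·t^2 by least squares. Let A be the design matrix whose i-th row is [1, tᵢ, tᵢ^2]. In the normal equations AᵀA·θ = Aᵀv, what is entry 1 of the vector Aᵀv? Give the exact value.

Entry 1 ↔ basis 1, so (Aᵀv)_{1} = Σᵢ vᵢ = (1)·(-3) + (1)·(-4) + (1)·(3) + (1)·(38) + (1)·(82) = 116.

116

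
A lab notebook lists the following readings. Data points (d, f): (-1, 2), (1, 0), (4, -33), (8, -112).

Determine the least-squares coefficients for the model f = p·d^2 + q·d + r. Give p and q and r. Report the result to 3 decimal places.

p = -1.476, q = -2.479, r = 1.938

Normal-equation sums: Σd^2·d^2 = 4354, Σd^2·d = 576, Σd^2 = 82, Σd·d = 82, Σd = 12, Σ1 = 4.
For Mᵀf: Σd^2·f = -7694, Σd·f = -1030, Σf = -143.
Normal equations: [[4354, 576, 82]; [576, 82, 12]; [82, 12, 4]]·[p, q, r]ᵀ = [-7694, -1030, -143]ᵀ.
Row-reducing yields p = -2305/1562, q = -176/71, r = 3027/1562.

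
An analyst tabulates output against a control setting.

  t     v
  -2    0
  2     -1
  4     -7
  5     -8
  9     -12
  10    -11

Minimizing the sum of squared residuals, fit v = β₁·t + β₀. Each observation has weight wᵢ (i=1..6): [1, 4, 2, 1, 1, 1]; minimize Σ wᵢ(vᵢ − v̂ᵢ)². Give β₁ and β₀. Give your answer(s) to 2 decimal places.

From the data, Σwᵢ·t·t = 258, Σwᵢ·t = 38, Σwᵢ·1 = 10.
Moment sums: Σwᵢ·t·v = -322, Σwᵢ·v = -49.
So XᵀWX·[β₁, β₀]ᵀ = XᵀWv: [[258, 38]; [38, 10]]·[β₁, β₀]ᵀ = [-322, -49]ᵀ.
Eliminating β₀: 10·(row 1) − 38·(row 2) gives 1136·β₁ = 10·(-322) − 38·(-49) = -1358, so β₁ = -679/568.
Then β₀ = ((-49) − 38·(-679/568))/10 = -203/568.

β₁ = -1.20, β₀ = -0.36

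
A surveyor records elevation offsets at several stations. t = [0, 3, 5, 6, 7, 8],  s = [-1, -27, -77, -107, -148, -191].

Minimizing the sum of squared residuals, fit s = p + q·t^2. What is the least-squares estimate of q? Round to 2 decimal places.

q = -2.98

The normal system AᵀA·[p, q]ᵀ = Aᵀs is [[6, 183]; [183, 8499]]·[p, q]ᵀ = [-551, -25496]ᵀ.
det = 6·8499 − 183² = 17505.
p = ((-551)·8499 − 183·(-25496))/17505 = -1909/1945; q = (6·(-25496) − 183·(-551))/17505 = -17381/5835.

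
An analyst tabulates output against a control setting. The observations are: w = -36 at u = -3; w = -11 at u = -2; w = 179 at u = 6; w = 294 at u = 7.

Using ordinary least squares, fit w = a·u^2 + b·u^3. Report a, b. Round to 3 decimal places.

Sums needed: Σu^2·u^2 = 3794, Σu^2·u^3 = 24308, Σu^3·u^3 = 165098.
For Mᵀw: Σu^2·w = 20482, Σu^3·w = 140566.
Δ = 3794·165098 − 24308² = 35502948.
a = (20482·165098 − 24308·140566)/35502948 = -981697/986193; b = (3794·140566 − 24308·20482)/35502948 = 984193/986193.

a = -0.995, b = 0.998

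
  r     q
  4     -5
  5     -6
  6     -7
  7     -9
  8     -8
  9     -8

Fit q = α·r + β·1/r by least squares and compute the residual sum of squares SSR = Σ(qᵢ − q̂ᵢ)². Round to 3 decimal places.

SSR = 3.874

From the data, Σr·r = 271, Σr·1/r = 6, Σ1/r·1/r = 1134541/6350400.
For Aᵀq: Σr·q = -291, Σ1/r·q = -8557/1260.
So AᵀA·[α, β]ᵀ = Aᵀq: [[271, 6]; [6, 1134541/6350400]]·[α, β]ᵀ = [-291, -8557/1260]ᵀ.
det = 271·(1134541/6350400) − 6² = 78846211/6350400.
α = ((-291)·(1134541/6350400) − 6·(-8557/1260))/(78846211/6350400) = -71387751/78846211; β = (271·(-8557/1260) − 6·(-291))/(78846211/6350400) = -599694480/78846211.
Residuals: 41243569/78846211, 3800385/78846211, -23647891/78846211, -124231002/78846211, 15294130/78846211, 78352791/78846211; SSR = 305418732/78846211.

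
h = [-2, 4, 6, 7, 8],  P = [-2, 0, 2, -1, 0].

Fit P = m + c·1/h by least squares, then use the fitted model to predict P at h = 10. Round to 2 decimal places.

Sums needed: Σ1 = 5, Σ1/h = 31/168, Σ1/h·1/h = 10621/28224.
Moment sums: ΣP = -1, Σ1/h·P = 25/21.
AᵀA·[m, c]ᵀ = AᵀP becomes [[5, 31/168]; [31/168, 10621/28224]]·[m, c]ᵀ = [-1, 25/21]ᵀ.
Determinant 5·(10621/28224) − (31/168)² = 3259/1764.
m = ((-1)·(10621/28224) − (31/168)·(25/21))/(3259/1764) = -16821/52144; c = (5·(25/21) − (31/168)·(-1))/(3259/1764) = 21651/6518.
At h = 10: P̂ = (-16821/52144)·(1) + (21651/6518)·(1/10) = 2499/260720.

P̂ = 0.01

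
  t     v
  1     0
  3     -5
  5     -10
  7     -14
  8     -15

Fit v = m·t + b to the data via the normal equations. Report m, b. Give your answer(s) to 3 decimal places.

m = -2.189, b = 1.707

Forming AᵀA = [[148, 24]; [24, 5]] and Aᵀv = [-283, -44]ᵀ gives AᵀA·[m, b]ᵀ = Aᵀv.
Determinant 148·5 − 24² = 164.
m = ((-283)·5 − 24·(-44))/164 = -359/164; b = (148·(-44) − 24·(-283))/164 = 70/41.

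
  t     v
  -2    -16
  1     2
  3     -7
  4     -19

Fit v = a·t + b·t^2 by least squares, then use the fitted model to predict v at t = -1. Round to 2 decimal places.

v̂ = -5.98

Forming XᵀX = [[30, 84]; [84, 354]] and Xᵀv = [-63, -429]ᵀ gives XᵀX·[a, b]ᵀ = Xᵀv.
Eliminating b: 354·(row 1) − 84·(row 2) gives 3564·a = 354·(-63) − 84·(-429) = 13734, so a = 763/198.
Then b = ((-429) − 84·(763/198))/354 = -421/198.
At t = -1: v̂ = (763/198)·(-1) + (-421/198)·(1) = -592/99.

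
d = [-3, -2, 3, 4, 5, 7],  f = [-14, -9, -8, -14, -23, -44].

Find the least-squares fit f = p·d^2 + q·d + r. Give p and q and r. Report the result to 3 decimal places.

AᵀA·[p, q, r]ᵀ = Aᵀf reads: 3460·p + 524·q + 112·r = -3189;  524·p + 112·q + 14·r = -443;  112·p + 14·q + 6·r = -112.
Row-reducing yields p = -11825/11892, q = 2980/2973, r = -2422/991.

p = -0.994, q = 1.002, r = -2.444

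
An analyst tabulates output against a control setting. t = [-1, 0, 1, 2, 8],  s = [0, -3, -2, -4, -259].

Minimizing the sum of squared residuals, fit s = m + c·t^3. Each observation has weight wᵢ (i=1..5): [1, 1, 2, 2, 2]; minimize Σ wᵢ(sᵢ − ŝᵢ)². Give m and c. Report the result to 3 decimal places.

AᵀWA·[m, c]ᵀ = AᵀWs reads: 8·m + 1041·c = -533;  1041·m + 524419·c = -265284.
Δ = 8·524419 − 1041² = 3111671.
m = ((-533)·524419 − 1041·(-265284))/3111671 = -3354683/3111671; c = (8·(-265284) − 1041·(-533))/3111671 = -1567419/3111671.

m = -1.078, c = -0.504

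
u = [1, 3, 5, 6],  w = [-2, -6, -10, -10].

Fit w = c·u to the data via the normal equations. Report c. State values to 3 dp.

From the data, Σu·u = 71.
And Σu·w = -130.
c = (-130)/71 = -1.83099.

c = -1.831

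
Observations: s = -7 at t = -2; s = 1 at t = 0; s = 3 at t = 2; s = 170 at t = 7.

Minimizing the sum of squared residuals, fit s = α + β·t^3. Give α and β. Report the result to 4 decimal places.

α = -1.0157, β = 0.4987

Forming MᵀM = [[4, 343]; [343, 117777]] and Mᵀs = [167, 58390]ᵀ gives MᵀM·[α, β]ᵀ = Mᵀs.
Eliminating β: 117777·(row 1) − 343·(row 2) gives 353459·α = 117777·167 − 343·58390 = -359011, so α = -359011/353459.
Then β = (58390 − 343·(-359011/353459))/117777 = 176279/353459.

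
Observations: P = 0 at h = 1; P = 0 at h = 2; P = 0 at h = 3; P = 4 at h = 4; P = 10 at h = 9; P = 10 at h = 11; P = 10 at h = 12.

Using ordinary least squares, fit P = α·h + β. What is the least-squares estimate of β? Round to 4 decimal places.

Entries of MᵀM: Σh·h = 376, Σh = 42, Σ1 = 7.
And Σh·P = 336, ΣP = 34.
So MᵀM·[α, β]ᵀ = MᵀP: [[376, 42]; [42, 7]]·[α, β]ᵀ = [336, 34]ᵀ.
det = 376·7 − 42² = 868.
α = (336·7 − 42·34)/868 = 33/31; β = (376·34 − 42·336)/868 = -332/217.

β = -1.5300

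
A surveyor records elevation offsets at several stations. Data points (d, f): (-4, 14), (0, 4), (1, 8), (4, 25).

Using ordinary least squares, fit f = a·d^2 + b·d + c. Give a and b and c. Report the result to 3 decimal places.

With design matrix X, XᵀX = [[513, 1, 33]; [1, 33, 1]; [33, 1, 4]] and Xᵀf = [632, 52, 51]ᵀ.
Row-reducing yields a = 7203/7832, b = 10981/7832, c = 4711/979.

a = 0.920, b = 1.402, c = 4.812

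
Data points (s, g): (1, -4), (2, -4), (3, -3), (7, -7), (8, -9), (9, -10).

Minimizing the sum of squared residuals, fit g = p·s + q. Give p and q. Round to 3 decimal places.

p = -0.810, q = -2.115

With design matrix X, XᵀX = [[208, 30]; [30, 6]] and Xᵀg = [-232, -37]ᵀ.
Eliminating q: 6·(row 1) − 30·(row 2) gives 348·p = 6·(-232) − 30·(-37) = -282, so p = -47/58.
Then q = ((-37) − 30·(-47/58))/6 = -184/87.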